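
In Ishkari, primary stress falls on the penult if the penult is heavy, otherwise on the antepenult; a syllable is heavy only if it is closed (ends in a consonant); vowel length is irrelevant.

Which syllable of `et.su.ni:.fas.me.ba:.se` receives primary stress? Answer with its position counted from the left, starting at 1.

5

Weights: 5 me L, 6 ba: L, 7 se L.
The penult (syllable 6, ba:) is light, so stress falls on the antepenult (syllable 5, me).
Primary stress: syllable 5 → et.su.ni:.fas.ˈme.ba:.se.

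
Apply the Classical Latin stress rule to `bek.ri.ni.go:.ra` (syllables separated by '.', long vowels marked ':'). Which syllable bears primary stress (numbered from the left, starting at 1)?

Classical Latin: stress the penult if heavy (long vowel or closed), else the antepenult.
Weights: 3 ni L, 4 go: H, 5 ra L.
The penult (syllable 4, go:) is heavy, so it takes stress.
Stress on syllable 4: bek.ri.ni.ˈgo:.ra.

4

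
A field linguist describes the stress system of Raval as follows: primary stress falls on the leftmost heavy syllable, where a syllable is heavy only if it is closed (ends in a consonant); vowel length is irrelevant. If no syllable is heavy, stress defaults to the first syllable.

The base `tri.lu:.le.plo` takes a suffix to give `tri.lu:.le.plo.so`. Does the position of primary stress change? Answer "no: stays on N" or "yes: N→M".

Base `tri.lu:.le.plo` (4 syllables):
  Weights: 1 tri L, 2 lu: L, 3 le L, 4 plo L.
  No heavy syllable in the domain; default to the first syllable = syllable 1.
  → primary stress on syllable 1.
Suffixed `tri.lu:.le.plo.so` (5 syllables):
  Weights: 1 tri L, 2 lu: L, 3 le L, 4 plo L, 5 so L.
  No heavy syllable in the domain; default to the first syllable = syllable 1.
  → primary stress on syllable 1.

no: stays on 1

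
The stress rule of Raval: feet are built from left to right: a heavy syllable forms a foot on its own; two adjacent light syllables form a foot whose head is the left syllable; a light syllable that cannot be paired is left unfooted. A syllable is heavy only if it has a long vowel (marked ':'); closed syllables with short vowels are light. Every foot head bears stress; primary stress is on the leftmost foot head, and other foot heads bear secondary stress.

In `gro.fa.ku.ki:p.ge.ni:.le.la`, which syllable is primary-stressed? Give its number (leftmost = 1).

Weights: 1 gro L, 2 fa L, 3 ku L, 4 ki:p H, 5 ge L, 6 ni: H, 7 le L, 8 la L.
Parse left to right (heavy = foot alone; LL = one foot; stranded L unfooted): (ˈgro.fa) ku (ˈki:p) ge (ˈni:) (ˈle.la).
Foot heads: 1, 4, 6, 7.
Primary stress on the leftmost head = syllable 1.
Primary stress: syllable 1 → ˈgro.fa.ku.ki:p.ge.ni:.le.la.

1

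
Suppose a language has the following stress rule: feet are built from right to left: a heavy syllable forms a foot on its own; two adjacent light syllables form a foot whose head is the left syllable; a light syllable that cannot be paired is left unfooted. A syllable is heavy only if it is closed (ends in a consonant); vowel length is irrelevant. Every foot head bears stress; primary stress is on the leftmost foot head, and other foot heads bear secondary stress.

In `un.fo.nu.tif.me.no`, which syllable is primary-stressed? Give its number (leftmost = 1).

1

Weights: 1 un H, 2 fo L, 3 nu L, 4 tif H, 5 me L, 6 no L.
Parse right to left (heavy = foot alone; LL = one foot; stranded L unfooted): (ˈun) (ˈfo.nu) (ˈtif) (ˈme.no).
Foot heads: 1, 2, 4, 5.
Primary stress on the leftmost head = syllable 1.
Primary stress: syllable 1 → ˈun.fo.nu.tif.me.no.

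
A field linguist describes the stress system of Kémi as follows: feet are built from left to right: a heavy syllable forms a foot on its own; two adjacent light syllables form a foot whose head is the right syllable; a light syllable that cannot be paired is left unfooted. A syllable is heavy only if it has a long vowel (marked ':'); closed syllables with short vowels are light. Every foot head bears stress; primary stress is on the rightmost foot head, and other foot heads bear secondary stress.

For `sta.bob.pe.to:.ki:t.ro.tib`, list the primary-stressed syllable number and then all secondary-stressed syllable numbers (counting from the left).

primary 7, secondary 2, 4, 5

Weights: 1 sta L, 2 bob L, 3 pe L, 4 to: H, 5 ki:t H, 6 ro L, 7 tib L.
Parse left to right (heavy = foot alone; LL = one foot; stranded L unfooted): (sta.ˈbob) pe (ˈto:) (ˈki:t) (ro.ˈtib).
Foot heads: 2, 4, 5, 7.
Primary stress on the rightmost head = syllable 7.
Secondary stress on 2, 4, 5: sta.ˌbob.pe.ˌto:.ˌki:t.ro.ˈtib.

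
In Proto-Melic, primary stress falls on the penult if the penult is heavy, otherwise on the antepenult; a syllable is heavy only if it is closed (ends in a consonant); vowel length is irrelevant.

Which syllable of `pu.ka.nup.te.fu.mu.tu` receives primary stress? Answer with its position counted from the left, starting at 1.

Weights: 5 fu L, 6 mu L, 7 tu L.
The penult (syllable 6, mu) is light, so stress falls on the antepenult (syllable 5, fu).
Primary stress: syllable 5 → pu.ka.nup.te.ˈfu.mu.tu.

5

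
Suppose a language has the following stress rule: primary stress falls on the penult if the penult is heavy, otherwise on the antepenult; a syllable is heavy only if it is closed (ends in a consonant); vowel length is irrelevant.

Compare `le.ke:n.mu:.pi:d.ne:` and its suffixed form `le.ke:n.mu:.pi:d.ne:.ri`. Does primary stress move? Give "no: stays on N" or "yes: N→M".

no: stays on 4

Base `le.ke:n.mu:.pi:d.ne:` (5 syllables):
  Weights: 3 mu: L, 4 pi:d H, 5 ne: L.
  The penult (syllable 4, pi:d) is heavy, so it takes stress.
  → primary stress on syllable 4.
Suffixed `le.ke:n.mu:.pi:d.ne:.ri` (6 syllables):
  Weights: 4 pi:d H, 5 ne: L, 6 ri L.
  The penult (syllable 5, ne:) is light, so stress falls on the antepenult (syllable 4, pi:d).
  → primary stress on syllable 4.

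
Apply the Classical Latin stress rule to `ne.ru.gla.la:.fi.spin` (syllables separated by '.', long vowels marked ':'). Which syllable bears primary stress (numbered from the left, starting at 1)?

4

Classical Latin: stress the penult if heavy (long vowel or closed), else the antepenult.
Weights: 4 la: H, 5 fi L, 6 spin H.
The penult (syllable 5, fi) is light, so stress falls on the antepenult (syllable 4, la:).
Stress on syllable 4: ne.ru.gla.ˈla:.fi.spin.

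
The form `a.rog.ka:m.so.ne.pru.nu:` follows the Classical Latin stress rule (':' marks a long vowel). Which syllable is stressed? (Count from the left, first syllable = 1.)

5

Classical Latin: stress the penult if heavy (long vowel or closed), else the antepenult.
Weights: 5 ne L, 6 pru L, 7 nu: H.
The penult (syllable 6, pru) is light, so stress falls on the antepenult (syllable 5, ne).
Stress on syllable 5: a.rog.ka:m.so.ˈne.pru.nu:.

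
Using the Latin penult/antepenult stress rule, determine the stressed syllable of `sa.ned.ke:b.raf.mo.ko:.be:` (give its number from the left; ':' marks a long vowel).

6

Classical Latin: stress the penult if heavy (long vowel or closed), else the antepenult.
Weights: 5 mo L, 6 ko: H, 7 be: H.
The penult (syllable 6, ko:) is heavy, so it takes stress.
Stress on syllable 6: sa.ned.ke:b.raf.mo.ˈko:.be:.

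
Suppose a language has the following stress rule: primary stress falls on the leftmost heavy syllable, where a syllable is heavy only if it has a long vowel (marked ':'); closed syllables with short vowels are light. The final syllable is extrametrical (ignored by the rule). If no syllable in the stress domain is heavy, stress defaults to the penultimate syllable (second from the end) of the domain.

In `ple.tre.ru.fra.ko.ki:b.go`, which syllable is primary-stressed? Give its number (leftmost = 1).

The final syllable (7, go) is extrametrical; the stress domain is syllables 1–6.
Weights: 1 ple L, 2 tre L, 3 ru L, 4 fra L, 5 ko L, 6 ki:b H.
Heavy syllables in the domain: 6. The leftmost is syllable 6 (ki:b).
Primary stress: syllable 6 → ple.tre.ru.fra.ko.ˈki:b.go.

6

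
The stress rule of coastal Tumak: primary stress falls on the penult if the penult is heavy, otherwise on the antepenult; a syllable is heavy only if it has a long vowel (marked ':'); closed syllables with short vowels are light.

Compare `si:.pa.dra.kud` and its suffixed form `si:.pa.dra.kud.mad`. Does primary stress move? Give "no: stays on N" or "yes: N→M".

Base `si:.pa.dra.kud` (4 syllables):
  Weights: 2 pa L, 3 dra L, 4 kud L.
  The penult (syllable 3, dra) is light, so stress falls on the antepenult (syllable 2, pa).
  → primary stress on syllable 2.
Suffixed `si:.pa.dra.kud.mad` (5 syllables):
  Weights: 3 dra L, 4 kud L, 5 mad L.
  The penult (syllable 4, kud) is light, so stress falls on the antepenult (syllable 3, dra).
  → primary stress on syllable 3.

yes: 2→3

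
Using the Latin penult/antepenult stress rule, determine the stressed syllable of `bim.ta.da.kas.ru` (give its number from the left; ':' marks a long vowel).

4

Classical Latin: stress the penult if heavy (long vowel or closed), else the antepenult.
Weights: 3 da L, 4 kas H, 5 ru L.
The penult (syllable 4, kas) is heavy, so it takes stress.
Stress on syllable 4: bim.ta.da.ˈkas.ru.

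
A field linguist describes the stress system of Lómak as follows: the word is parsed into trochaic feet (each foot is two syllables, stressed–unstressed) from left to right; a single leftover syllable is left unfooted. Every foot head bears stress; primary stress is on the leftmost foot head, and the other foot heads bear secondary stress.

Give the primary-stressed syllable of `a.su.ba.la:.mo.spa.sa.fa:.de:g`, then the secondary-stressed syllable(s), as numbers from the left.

primary 1, secondary 3, 5, 7

Parse left to right into trochaic (ˈσσ) feet: (ˈa.su) (ˈba.la:) (ˈmo.spa) (ˈsa.fa:) de:g. Syllable 9 is left unfooted.
Foot heads (stressed positions): 1, 3, 5, 7.
End Rule Leftmost: primary stress on the leftmost head = syllable 1.
Secondary stress on 3, 5, 7: ˈa.su.ˌba.la:.ˌmo.spa.ˌsa.fa:.de:g.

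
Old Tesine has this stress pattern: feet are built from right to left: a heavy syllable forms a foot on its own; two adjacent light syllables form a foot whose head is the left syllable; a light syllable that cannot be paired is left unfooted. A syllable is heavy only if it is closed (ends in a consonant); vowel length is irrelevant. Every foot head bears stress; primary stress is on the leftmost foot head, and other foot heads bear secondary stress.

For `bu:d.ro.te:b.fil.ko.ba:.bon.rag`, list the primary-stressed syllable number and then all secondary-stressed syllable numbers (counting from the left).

Weights: 1 bu:d H, 2 ro L, 3 te:b H, 4 fil H, 5 ko L, 6 ba: L, 7 bon H, 8 rag H.
Parse right to left (heavy = foot alone; LL = one foot; stranded L unfooted): (ˈbu:d) ro (ˈte:b) (ˈfil) (ˈko.ba:) (ˈbon) (ˈrag).
Foot heads: 1, 3, 4, 5, 7, 8.
Primary stress on the leftmost head = syllable 1.
Secondary stress on 3, 4, 5, 7, 8: ˈbu:d.ro.ˌte:b.ˌfil.ˌko.ba:.ˌbon.ˌrag.

primary 1, secondary 3, 4, 5, 7, 8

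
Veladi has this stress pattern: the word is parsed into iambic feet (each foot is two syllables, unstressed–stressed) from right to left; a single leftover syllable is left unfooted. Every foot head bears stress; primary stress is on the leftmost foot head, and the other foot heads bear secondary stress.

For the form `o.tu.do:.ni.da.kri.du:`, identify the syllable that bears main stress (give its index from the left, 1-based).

Parse right to left into iambic (σˈσ) feet: o (tu.ˈdo:) (ni.ˈda) (kri.ˈdu:). Syllable 1 is left unfooted.
Foot heads (stressed positions): 3, 5, 7.
End Rule Leftmost: primary stress on the leftmost head = syllable 3.
Primary stress: syllable 3 → o.tu.ˈdo:.ni.da.kri.du:.

3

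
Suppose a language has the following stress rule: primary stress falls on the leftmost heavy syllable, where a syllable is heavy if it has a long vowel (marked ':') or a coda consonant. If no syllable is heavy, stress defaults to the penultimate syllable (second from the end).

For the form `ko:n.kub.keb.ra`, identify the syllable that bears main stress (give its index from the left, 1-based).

Weights: 1 ko:n H, 2 kub H, 3 keb H, 4 ra L.
Heavy syllables in the domain: 1, 2, 3. The leftmost is syllable 1 (ko:n).
Primary stress: syllable 1 → ˈko:n.kub.keb.ra.

1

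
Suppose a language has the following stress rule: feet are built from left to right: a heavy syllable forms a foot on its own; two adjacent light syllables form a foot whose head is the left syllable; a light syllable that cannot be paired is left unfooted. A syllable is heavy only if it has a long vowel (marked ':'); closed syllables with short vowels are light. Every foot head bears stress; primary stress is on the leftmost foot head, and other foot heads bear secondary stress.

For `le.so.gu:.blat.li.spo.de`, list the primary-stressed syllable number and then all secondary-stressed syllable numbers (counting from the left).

primary 1, secondary 3, 4, 6

Weights: 1 le L, 2 so L, 3 gu: H, 4 blat L, 5 li L, 6 spo L, 7 de L.
Parse left to right (heavy = foot alone; LL = one foot; stranded L unfooted): (ˈle.so) (ˈgu:) (ˈblat.li) (ˈspo.de).
Foot heads: 1, 3, 4, 6.
Primary stress on the leftmost head = syllable 1.
Secondary stress on 3, 4, 6: ˈle.so.ˌgu:.ˌblat.li.ˌspo.de.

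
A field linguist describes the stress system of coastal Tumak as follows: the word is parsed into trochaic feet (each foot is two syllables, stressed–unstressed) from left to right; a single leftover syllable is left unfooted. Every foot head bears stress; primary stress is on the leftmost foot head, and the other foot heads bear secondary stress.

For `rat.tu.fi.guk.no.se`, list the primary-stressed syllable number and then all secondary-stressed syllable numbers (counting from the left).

primary 1, secondary 3, 5

Parse left to right into trochaic (ˈσσ) feet: (ˈrat.tu) (ˈfi.guk) (ˈno.se).
Foot heads (stressed positions): 1, 3, 5.
End Rule Leftmost: primary stress on the leftmost head = syllable 1.
Secondary stress on 3, 5: ˈrat.tu.ˌfi.guk.ˌno.se.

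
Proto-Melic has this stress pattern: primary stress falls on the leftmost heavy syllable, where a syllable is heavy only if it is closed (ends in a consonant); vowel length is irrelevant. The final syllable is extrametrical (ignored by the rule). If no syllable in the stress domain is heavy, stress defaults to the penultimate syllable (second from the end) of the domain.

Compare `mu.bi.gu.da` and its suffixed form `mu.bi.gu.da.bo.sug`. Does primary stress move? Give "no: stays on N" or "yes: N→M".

Base `mu.bi.gu.da` (4 syllables):
  The final syllable (4, da) is extrametrical; the stress domain is syllables 1–3.
  Weights: 1 mu L, 2 bi L, 3 gu L.
  No heavy syllable in the domain; default to the penultimate syllable (second from the end) of the domain = syllable 2.
  → primary stress on syllable 2.
Suffixed `mu.bi.gu.da.bo.sug` (6 syllables):
  The final syllable (6, sug) is extrametrical; the stress domain is syllables 1–5.
  Weights: 1 mu L, 2 bi L, 3 gu L, 4 da L, 5 bo L.
  No heavy syllable in the domain; default to the penultimate syllable (second from the end) of the domain = syllable 4.
  → primary stress on syllable 4.

yes: 2→4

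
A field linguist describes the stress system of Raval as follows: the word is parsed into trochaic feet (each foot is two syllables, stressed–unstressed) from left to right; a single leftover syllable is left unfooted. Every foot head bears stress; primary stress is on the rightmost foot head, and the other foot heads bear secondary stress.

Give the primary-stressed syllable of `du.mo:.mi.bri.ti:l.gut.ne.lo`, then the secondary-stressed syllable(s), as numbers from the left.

primary 7, secondary 1, 3, 5

Parse left to right into trochaic (ˈσσ) feet: (ˈdu.mo:) (ˈmi.bri) (ˈti:l.gut) (ˈne.lo).
Foot heads (stressed positions): 1, 3, 5, 7.
End Rule Rightmost: primary stress on the rightmost head = syllable 7.
Secondary stress on 1, 3, 5: ˌdu.mo:.ˌmi.bri.ˌti:l.gut.ˈne.lo.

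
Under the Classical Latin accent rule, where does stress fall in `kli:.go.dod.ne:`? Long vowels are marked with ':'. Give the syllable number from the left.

Classical Latin: stress the penult if heavy (long vowel or closed), else the antepenult.
Weights: 2 go L, 3 dod H, 4 ne: H.
The penult (syllable 3, dod) is heavy, so it takes stress.
Stress on syllable 3: kli:.go.ˈdod.ne:.

3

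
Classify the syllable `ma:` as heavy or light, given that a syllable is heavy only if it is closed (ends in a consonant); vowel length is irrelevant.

`ma:`: long vowel, open (no coda). Open (no coda) → light.

light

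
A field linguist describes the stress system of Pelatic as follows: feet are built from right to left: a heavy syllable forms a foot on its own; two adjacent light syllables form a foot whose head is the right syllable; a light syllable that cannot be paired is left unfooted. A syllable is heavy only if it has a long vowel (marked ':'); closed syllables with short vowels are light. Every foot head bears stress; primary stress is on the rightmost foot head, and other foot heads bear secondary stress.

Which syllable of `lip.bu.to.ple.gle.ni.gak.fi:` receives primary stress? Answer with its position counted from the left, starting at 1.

Weights: 1 lip L, 2 bu L, 3 to L, 4 ple L, 5 gle L, 6 ni L, 7 gak L, 8 fi: H.
Parse right to left (heavy = foot alone; LL = one foot; stranded L unfooted): lip (bu.ˈto) (ple.ˈgle) (ni.ˈgak) (ˈfi:).
Foot heads: 3, 5, 7, 8.
Primary stress on the rightmost head = syllable 8.
Primary stress: syllable 8 → lip.bu.to.ple.gle.ni.gak.ˈfi:.

8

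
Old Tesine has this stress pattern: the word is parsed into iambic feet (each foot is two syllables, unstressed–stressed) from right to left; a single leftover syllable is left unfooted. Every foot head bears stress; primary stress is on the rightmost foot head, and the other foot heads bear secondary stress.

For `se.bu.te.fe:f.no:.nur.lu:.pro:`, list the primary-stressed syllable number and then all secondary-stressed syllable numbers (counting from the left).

primary 8, secondary 2, 4, 6

Parse right to left into iambic (σˈσ) feet: (se.ˈbu) (te.ˈfe:f) (no:.ˈnur) (lu:.ˈpro:).
Foot heads (stressed positions): 2, 4, 6, 8.
End Rule Rightmost: primary stress on the rightmost head = syllable 8.
Secondary stress on 2, 4, 6: se.ˌbu.te.ˌfe:f.no:.ˌnur.lu:.ˈpro:.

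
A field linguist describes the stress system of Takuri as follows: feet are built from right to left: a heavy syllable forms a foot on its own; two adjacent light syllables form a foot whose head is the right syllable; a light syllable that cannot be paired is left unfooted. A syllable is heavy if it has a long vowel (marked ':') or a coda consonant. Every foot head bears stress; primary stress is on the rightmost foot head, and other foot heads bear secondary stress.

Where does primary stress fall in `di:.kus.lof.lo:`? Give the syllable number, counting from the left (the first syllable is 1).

Weights: 1 di: H, 2 kus H, 3 lof H, 4 lo: H.
Parse right to left (heavy = foot alone; LL = one foot; stranded L unfooted): (ˈdi:) (ˈkus) (ˈlof) (ˈlo:).
Foot heads: 1, 2, 3, 4.
Primary stress on the rightmost head = syllable 4.
Primary stress: syllable 4 → di:.kus.lof.ˈlo:.

4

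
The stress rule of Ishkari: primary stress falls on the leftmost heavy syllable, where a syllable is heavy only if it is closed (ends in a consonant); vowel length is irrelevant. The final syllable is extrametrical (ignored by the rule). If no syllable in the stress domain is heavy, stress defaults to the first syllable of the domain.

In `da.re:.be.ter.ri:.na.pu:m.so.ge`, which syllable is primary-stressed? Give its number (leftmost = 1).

4

The final syllable (9, ge) is extrametrical; the stress domain is syllables 1–8.
Weights: 1 da L, 2 re: L, 3 be L, 4 ter H, 5 ri: L, 6 na L, 7 pu:m H, 8 so L.
Heavy syllables in the domain: 4, 7. The leftmost is syllable 4 (ter).
Primary stress: syllable 4 → da.re:.be.ˈter.ri:.na.pu:m.so.ge.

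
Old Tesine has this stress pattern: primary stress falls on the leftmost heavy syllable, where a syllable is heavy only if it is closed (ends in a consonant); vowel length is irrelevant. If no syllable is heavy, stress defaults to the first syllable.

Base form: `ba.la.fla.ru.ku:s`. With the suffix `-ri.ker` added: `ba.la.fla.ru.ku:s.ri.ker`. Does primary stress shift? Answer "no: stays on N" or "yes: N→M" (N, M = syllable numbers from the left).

Base `ba.la.fla.ru.ku:s` (5 syllables):
  Weights: 1 ba L, 2 la L, 3 fla L, 4 ru L, 5 ku:s H.
  Heavy syllables in the domain: 5. The leftmost is syllable 5 (ku:s).
  → primary stress on syllable 5.
Suffixed `ba.la.fla.ru.ku:s.ri.ker` (7 syllables):
  Weights: 1 ba L, 2 la L, 3 fla L, 4 ru L, 5 ku:s H, 6 ri L, 7 ker H.
  Heavy syllables in the domain: 5, 7. The leftmost is syllable 5 (ku:s).
  → primary stress on syllable 5.

no: stays on 5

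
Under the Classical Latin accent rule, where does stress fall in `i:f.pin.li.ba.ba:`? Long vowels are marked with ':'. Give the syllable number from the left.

3

Classical Latin: stress the penult if heavy (long vowel or closed), else the antepenult.
Weights: 3 li L, 4 ba L, 5 ba: H.
The penult (syllable 4, ba) is light, so stress falls on the antepenult (syllable 3, li).
Stress on syllable 3: i:f.pin.ˈli.ba.ba:.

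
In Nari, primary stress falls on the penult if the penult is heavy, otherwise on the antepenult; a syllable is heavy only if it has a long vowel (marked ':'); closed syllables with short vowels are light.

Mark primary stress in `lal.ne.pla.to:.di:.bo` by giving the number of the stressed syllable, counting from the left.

Weights: 4 to: H, 5 di: H, 6 bo L.
The penult (syllable 5, di:) is heavy, so it takes stress.
Primary stress: syllable 5 → lal.ne.pla.to:.ˈdi:.bo.

5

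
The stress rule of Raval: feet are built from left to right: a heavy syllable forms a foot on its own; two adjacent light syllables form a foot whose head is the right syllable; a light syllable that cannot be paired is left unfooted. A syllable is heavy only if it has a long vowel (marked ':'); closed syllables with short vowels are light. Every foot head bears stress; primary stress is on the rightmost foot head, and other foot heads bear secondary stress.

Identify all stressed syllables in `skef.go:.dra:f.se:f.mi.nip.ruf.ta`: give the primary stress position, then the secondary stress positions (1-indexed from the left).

primary 8, secondary 2, 3, 4, 6

Weights: 1 skef L, 2 go: H, 3 dra:f H, 4 se:f H, 5 mi L, 6 nip L, 7 ruf L, 8 ta L.
Parse left to right (heavy = foot alone; LL = one foot; stranded L unfooted): skef (ˈgo:) (ˈdra:f) (ˈse:f) (mi.ˈnip) (ruf.ˈta).
Foot heads: 2, 3, 4, 6, 8.
Primary stress on the rightmost head = syllable 8.
Secondary stress on 2, 3, 4, 6: skef.ˌgo:.ˌdra:f.ˌse:f.mi.ˌnip.ruf.ˈta.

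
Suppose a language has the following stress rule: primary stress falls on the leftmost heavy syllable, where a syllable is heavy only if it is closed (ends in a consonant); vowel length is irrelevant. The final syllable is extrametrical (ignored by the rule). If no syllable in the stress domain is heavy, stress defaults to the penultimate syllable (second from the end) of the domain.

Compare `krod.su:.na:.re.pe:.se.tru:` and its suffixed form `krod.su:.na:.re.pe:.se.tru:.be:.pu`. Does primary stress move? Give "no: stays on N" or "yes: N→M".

Base `krod.su:.na:.re.pe:.se.tru:` (7 syllables):
  The final syllable (7, tru:) is extrametrical; the stress domain is syllables 1–6.
  Weights: 1 krod H, 2 su: L, 3 na: L, 4 re L, 5 pe: L, 6 se L.
  Heavy syllables in the domain: 1. The leftmost is syllable 1 (krod).
  → primary stress on syllable 1.
Suffixed `krod.su:.na:.re.pe:.se.tru:.be:.pu` (9 syllables):
  The final syllable (9, pu) is extrametrical; the stress domain is syllables 1–8.
  Weights: 1 krod H, 2 su: L, 3 na: L, 4 re L, 5 pe: L, 6 se L, 7 tru: L, 8 be: L.
  Heavy syllables in the domain: 1. The leftmost is syllable 1 (krod).
  → primary stress on syllable 1.

no: stays on 1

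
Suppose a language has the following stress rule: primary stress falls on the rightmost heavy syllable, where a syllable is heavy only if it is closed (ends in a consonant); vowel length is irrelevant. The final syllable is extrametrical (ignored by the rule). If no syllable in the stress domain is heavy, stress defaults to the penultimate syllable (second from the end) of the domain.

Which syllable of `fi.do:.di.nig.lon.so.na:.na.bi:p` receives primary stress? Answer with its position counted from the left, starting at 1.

The final syllable (9, bi:p) is extrametrical; the stress domain is syllables 1–8.
Weights: 1 fi L, 2 do: L, 3 di L, 4 nig H, 5 lon H, 6 so L, 7 na: L, 8 na L.
Heavy syllables in the domain: 4, 5. The rightmost is syllable 5 (lon).
Primary stress: syllable 5 → fi.do:.di.nig.ˈlon.so.na:.na.bi:p.

5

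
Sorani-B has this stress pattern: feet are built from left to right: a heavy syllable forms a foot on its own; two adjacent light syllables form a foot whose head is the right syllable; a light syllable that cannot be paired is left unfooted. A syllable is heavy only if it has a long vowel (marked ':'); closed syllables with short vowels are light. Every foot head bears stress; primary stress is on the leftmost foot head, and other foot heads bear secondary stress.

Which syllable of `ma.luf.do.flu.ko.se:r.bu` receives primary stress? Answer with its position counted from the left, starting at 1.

Weights: 1 ma L, 2 luf L, 3 do L, 4 flu L, 5 ko L, 6 se:r H, 7 bu L.
Parse left to right (heavy = foot alone; LL = one foot; stranded L unfooted): (ma.ˈluf) (do.ˈflu) ko (ˈse:r) bu.
Foot heads: 2, 4, 6.
Primary stress on the leftmost head = syllable 2.
Primary stress: syllable 2 → ma.ˈluf.do.flu.ko.se:r.bu.

2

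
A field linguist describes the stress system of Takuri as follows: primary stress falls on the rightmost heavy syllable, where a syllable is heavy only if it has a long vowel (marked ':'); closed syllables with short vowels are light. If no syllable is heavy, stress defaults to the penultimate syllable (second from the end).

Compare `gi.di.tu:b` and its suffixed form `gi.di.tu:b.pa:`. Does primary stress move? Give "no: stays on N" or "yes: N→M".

Base `gi.di.tu:b` (3 syllables):
  Weights: 1 gi L, 2 di L, 3 tu:b H.
  Heavy syllables in the domain: 3. The rightmost is syllable 3 (tu:b).
  → primary stress on syllable 3.
Suffixed `gi.di.tu:b.pa:` (4 syllables):
  Weights: 1 gi L, 2 di L, 3 tu:b H, 4 pa: H.
  Heavy syllables in the domain: 3, 4. The rightmost is syllable 4 (pa:).
  → primary stress on syllable 4.

yes: 3→4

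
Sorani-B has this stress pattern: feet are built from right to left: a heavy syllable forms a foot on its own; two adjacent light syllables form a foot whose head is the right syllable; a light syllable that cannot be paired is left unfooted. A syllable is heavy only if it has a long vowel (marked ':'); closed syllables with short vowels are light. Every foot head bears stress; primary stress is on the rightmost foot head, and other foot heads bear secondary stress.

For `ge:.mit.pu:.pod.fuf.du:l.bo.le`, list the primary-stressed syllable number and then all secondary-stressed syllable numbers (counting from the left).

primary 8, secondary 1, 3, 5, 6

Weights: 1 ge: H, 2 mit L, 3 pu: H, 4 pod L, 5 fuf L, 6 du:l H, 7 bo L, 8 le L.
Parse right to left (heavy = foot alone; LL = one foot; stranded L unfooted): (ˈge:) mit (ˈpu:) (pod.ˈfuf) (ˈdu:l) (bo.ˈle).
Foot heads: 1, 3, 5, 6, 8.
Primary stress on the rightmost head = syllable 8.
Secondary stress on 1, 3, 5, 6: ˌge:.mit.ˌpu:.pod.ˌfuf.ˌdu:l.bo.ˈle.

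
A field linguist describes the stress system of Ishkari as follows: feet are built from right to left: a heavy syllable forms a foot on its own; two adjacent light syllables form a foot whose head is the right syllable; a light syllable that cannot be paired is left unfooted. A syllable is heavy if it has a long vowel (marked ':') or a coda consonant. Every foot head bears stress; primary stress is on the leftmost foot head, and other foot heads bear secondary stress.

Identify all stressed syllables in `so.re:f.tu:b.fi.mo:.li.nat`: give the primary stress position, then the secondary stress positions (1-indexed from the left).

primary 2, secondary 3, 5, 7

Weights: 1 so L, 2 re:f H, 3 tu:b H, 4 fi L, 5 mo: H, 6 li L, 7 nat H.
Parse right to left (heavy = foot alone; LL = one foot; stranded L unfooted): so (ˈre:f) (ˈtu:b) fi (ˈmo:) li (ˈnat).
Foot heads: 2, 3, 5, 7.
Primary stress on the leftmost head = syllable 2.
Secondary stress on 3, 5, 7: so.ˈre:f.ˌtu:b.fi.ˌmo:.li.ˌnat.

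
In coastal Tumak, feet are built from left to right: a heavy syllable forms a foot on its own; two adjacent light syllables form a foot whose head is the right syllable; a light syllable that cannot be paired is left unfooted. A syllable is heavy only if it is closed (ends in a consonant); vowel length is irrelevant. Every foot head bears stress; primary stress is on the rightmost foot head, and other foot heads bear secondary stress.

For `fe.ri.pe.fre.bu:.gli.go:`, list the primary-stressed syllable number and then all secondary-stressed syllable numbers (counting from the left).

primary 6, secondary 2, 4

Weights: 1 fe L, 2 ri L, 3 pe L, 4 fre L, 5 bu: L, 6 gli L, 7 go: L.
Parse left to right (heavy = foot alone; LL = one foot; stranded L unfooted): (fe.ˈri) (pe.ˈfre) (bu:.ˈgli) go:.
Foot heads: 2, 4, 6.
Primary stress on the rightmost head = syllable 6.
Secondary stress on 2, 4: fe.ˌri.pe.ˌfre.bu:.ˈgli.go:.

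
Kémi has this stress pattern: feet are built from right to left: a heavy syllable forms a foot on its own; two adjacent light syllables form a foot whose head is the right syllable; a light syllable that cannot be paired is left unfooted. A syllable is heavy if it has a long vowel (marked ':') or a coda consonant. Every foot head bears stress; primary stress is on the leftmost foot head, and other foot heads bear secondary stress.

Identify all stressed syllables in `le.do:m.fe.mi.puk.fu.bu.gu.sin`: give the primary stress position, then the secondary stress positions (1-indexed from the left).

primary 2, secondary 4, 5, 8, 9

Weights: 1 le L, 2 do:m H, 3 fe L, 4 mi L, 5 puk H, 6 fu L, 7 bu L, 8 gu L, 9 sin H.
Parse right to left (heavy = foot alone; LL = one foot; stranded L unfooted): le (ˈdo:m) (fe.ˈmi) (ˈpuk) fu (bu.ˈgu) (ˈsin).
Foot heads: 2, 4, 5, 8, 9.
Primary stress on the leftmost head = syllable 2.
Secondary stress on 4, 5, 8, 9: le.ˈdo:m.fe.ˌmi.ˌpuk.fu.bu.ˌgu.ˌsin.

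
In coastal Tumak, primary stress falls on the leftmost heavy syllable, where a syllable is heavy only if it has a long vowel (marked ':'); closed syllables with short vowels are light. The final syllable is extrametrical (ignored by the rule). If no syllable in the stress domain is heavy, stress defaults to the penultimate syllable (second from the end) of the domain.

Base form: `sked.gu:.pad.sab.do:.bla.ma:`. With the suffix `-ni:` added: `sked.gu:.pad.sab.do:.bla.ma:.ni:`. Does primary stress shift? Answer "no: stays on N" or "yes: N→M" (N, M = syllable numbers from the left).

Base `sked.gu:.pad.sab.do:.bla.ma:` (7 syllables):
  The final syllable (7, ma:) is extrametrical; the stress domain is syllables 1–6.
  Weights: 1 sked L, 2 gu: H, 3 pad L, 4 sab L, 5 do: H, 6 bla L.
  Heavy syllables in the domain: 2, 5. The leftmost is syllable 2 (gu:).
  → primary stress on syllable 2.
Suffixed `sked.gu:.pad.sab.do:.bla.ma:.ni:` (8 syllables):
  The final syllable (8, ni:) is extrametrical; the stress domain is syllables 1–7.
  Weights: 1 sked L, 2 gu: H, 3 pad L, 4 sab L, 5 do: H, 6 bla L, 7 ma: H.
  Heavy syllables in the domain: 2, 5, 7. The leftmost is syllable 2 (gu:).
  → primary stress on syllable 2.

no: stays on 2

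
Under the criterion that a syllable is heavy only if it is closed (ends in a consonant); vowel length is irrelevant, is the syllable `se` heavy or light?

`se`: short vowel, open (no coda). Open (no coda) → light.

light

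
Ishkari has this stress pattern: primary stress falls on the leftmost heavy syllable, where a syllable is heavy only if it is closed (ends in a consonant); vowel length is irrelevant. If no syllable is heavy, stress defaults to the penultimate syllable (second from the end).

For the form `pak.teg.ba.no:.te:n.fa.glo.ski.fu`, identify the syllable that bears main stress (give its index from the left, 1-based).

1

Weights: 1 pak H, 2 teg H, 3 ba L, 4 no: L, 5 te:n H, 6 fa L, 7 glo L, 8 ski L, 9 fu L.
Heavy syllables in the domain: 1, 2, 5. The leftmost is syllable 1 (pak).
Primary stress: syllable 1 → ˈpak.teg.ba.no:.te:n.fa.glo.ski.fu.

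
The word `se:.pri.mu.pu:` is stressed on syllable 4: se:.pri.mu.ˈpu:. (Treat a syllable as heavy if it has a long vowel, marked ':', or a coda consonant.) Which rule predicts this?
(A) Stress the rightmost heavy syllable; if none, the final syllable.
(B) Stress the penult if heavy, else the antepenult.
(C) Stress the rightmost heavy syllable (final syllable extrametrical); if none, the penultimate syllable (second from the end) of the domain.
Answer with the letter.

A

Rule A → syllable 4 ✓.
Rule B → syllable 2 (observed: 4).
Rule C → syllable 1 (observed: 4).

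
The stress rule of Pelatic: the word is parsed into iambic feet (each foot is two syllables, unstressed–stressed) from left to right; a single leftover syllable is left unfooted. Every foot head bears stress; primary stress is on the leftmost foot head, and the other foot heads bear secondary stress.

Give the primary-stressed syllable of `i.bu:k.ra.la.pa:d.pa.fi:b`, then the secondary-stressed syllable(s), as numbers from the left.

primary 2, secondary 4, 6

Parse left to right into iambic (σˈσ) feet: (i.ˈbu:k) (ra.ˈla) (pa:d.ˈpa) fi:b. Syllable 7 is left unfooted.
Foot heads (stressed positions): 2, 4, 6.
End Rule Leftmost: primary stress on the leftmost head = syllable 2.
Secondary stress on 4, 6: i.ˈbu:k.ra.ˌla.pa:d.ˌpa.fi:b.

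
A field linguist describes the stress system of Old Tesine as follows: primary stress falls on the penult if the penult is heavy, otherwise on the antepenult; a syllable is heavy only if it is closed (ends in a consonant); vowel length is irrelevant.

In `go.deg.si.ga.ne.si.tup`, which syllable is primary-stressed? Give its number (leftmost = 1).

5

Weights: 5 ne L, 6 si L, 7 tup H.
The penult (syllable 6, si) is light, so stress falls on the antepenult (syllable 5, ne).
Primary stress: syllable 5 → go.deg.si.ga.ˈne.si.tup.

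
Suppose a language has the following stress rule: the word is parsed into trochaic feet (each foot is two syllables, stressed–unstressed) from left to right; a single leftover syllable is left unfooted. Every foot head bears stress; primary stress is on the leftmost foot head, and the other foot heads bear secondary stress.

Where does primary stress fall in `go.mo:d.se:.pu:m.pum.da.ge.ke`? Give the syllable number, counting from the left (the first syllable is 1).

1

Parse left to right into trochaic (ˈσσ) feet: (ˈgo.mo:d) (ˈse:.pu:m) (ˈpum.da) (ˈge.ke).
Foot heads (stressed positions): 1, 3, 5, 7.
End Rule Leftmost: primary stress on the leftmost head = syllable 1.
Primary stress: syllable 1 → ˈgo.mo:d.se:.pu:m.pum.da.ge.ke.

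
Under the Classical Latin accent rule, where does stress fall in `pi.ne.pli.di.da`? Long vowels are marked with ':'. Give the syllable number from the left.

Classical Latin: stress the penult if heavy (long vowel or closed), else the antepenult.
Weights: 3 pli L, 4 di L, 5 da L.
The penult (syllable 4, di) is light, so stress falls on the antepenult (syllable 3, pli).
Stress on syllable 3: pi.ne.ˈpli.di.da.

3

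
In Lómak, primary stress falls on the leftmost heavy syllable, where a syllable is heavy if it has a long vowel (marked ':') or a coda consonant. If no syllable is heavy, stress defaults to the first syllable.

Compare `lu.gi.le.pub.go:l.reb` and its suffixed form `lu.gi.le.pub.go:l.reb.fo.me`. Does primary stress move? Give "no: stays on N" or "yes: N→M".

Base `lu.gi.le.pub.go:l.reb` (6 syllables):
  Weights: 1 lu L, 2 gi L, 3 le L, 4 pub H, 5 go:l H, 6 reb H.
  Heavy syllables in the domain: 4, 5, 6. The leftmost is syllable 4 (pub).
  → primary stress on syllable 4.
Suffixed `lu.gi.le.pub.go:l.reb.fo.me` (8 syllables):
  Weights: 1 lu L, 2 gi L, 3 le L, 4 pub H, 5 go:l H, 6 reb H, 7 fo L, 8 me L.
  Heavy syllables in the domain: 4, 5, 6. The leftmost is syllable 4 (pub).
  → primary stress on syllable 4.

no: stays on 4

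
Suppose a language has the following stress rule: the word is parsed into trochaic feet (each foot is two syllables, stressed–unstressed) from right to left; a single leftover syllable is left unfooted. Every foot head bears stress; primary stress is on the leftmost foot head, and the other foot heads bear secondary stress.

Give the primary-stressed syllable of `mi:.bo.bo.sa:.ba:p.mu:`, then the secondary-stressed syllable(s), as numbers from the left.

primary 1, secondary 3, 5

Parse right to left into trochaic (ˈσσ) feet: (ˈmi:.bo) (ˈbo.sa:) (ˈba:p.mu:).
Foot heads (stressed positions): 1, 3, 5.
End Rule Leftmost: primary stress on the leftmost head = syllable 1.
Secondary stress on 3, 5: ˈmi:.bo.ˌbo.sa:.ˌba:p.mu:.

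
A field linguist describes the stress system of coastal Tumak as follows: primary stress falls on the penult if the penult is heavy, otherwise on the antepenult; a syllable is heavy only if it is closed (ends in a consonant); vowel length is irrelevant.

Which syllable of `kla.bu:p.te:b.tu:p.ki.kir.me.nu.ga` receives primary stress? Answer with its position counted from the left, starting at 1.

Weights: 7 me L, 8 nu L, 9 ga L.
The penult (syllable 8, nu) is light, so stress falls on the antepenult (syllable 7, me).
Primary stress: syllable 7 → kla.bu:p.te:b.tu:p.ki.kir.ˈme.nu.ga.

7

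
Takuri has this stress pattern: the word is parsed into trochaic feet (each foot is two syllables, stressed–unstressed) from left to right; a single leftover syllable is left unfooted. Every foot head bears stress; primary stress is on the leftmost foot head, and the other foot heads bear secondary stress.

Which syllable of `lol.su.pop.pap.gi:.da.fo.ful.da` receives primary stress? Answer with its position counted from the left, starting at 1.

Parse left to right into trochaic (ˈσσ) feet: (ˈlol.su) (ˈpop.pap) (ˈgi:.da) (ˈfo.ful) da. Syllable 9 is left unfooted.
Foot heads (stressed positions): 1, 3, 5, 7.
End Rule Leftmost: primary stress on the leftmost head = syllable 1.
Primary stress: syllable 1 → ˈlol.su.pop.pap.gi:.da.fo.ful.da.

1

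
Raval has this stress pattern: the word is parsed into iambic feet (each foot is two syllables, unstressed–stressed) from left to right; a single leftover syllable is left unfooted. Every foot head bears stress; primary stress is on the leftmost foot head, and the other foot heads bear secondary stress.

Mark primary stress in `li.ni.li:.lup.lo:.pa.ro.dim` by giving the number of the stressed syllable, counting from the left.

2

Parse left to right into iambic (σˈσ) feet: (li.ˈni) (li:.ˈlup) (lo:.ˈpa) (ro.ˈdim).
Foot heads (stressed positions): 2, 4, 6, 8.
End Rule Leftmost: primary stress on the leftmost head = syllable 2.
Primary stress: syllable 2 → li.ˈni.li:.lup.lo:.pa.ro.dim.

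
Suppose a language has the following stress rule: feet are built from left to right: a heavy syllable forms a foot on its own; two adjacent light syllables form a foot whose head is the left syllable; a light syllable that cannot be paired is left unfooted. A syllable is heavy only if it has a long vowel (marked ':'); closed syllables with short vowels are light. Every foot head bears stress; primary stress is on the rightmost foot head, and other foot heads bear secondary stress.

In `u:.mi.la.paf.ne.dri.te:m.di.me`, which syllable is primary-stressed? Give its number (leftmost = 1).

Weights: 1 u: H, 2 mi L, 3 la L, 4 paf L, 5 ne L, 6 dri L, 7 te:m H, 8 di L, 9 me L.
Parse left to right (heavy = foot alone; LL = one foot; stranded L unfooted): (ˈu:) (ˈmi.la) (ˈpaf.ne) dri (ˈte:m) (ˈdi.me).
Foot heads: 1, 2, 4, 7, 8.
Primary stress on the rightmost head = syllable 8.
Primary stress: syllable 8 → u:.mi.la.paf.ne.dri.te:m.ˈdi.me.

8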